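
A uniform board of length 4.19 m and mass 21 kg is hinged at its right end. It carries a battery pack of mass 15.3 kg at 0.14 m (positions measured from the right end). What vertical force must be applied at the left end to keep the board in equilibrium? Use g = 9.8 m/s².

Take moments about the right end.
Beam weight: 21 × 9.8 = 205.8 N down at 2.095 m → arm 2.095 m, τ = 205.8 × 2.095 = 431.2 N·m counterclockwise.
Battery pack: 15.3 × 9.8 = 149.9 N down at 0.14 m → arm 0.14 m, τ = 149.9 × 0.14 = 20.99 N·m counterclockwise.
Net moment of the loads = 452.2 N·m counterclockwise.
The upward force F acts at the left end, arm 4.19 m, giving F × 4.19 clockwise.
For rotational equilibrium, F × 4.19 = 452.2, so F = 452.2 / 4.19 = 108 N.

F ≈ 108 N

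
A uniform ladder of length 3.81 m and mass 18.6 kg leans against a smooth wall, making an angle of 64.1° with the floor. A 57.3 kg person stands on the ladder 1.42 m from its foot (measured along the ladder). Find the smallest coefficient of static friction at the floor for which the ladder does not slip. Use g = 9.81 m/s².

About the foot of the ladder:
Ladder weight 18.6×9.81 = 182.5 N acts at 1.905 m along the ladder; its horizontal arm is 1.905·cos64.1° = 0.8321 m → τ = 151.9 N·m clockwise.
Person: 57.3×9.81 = 562.1 N at 1.42 m → arm 0.6203 m → τ = 348.7 N·m clockwise.
Wall normal N acts horizontally at the top; its moment arm is the height L sinθ = 3.81·sin64.1° = 3.427 m, counterclockwise.
For rotational equilibrium, N × 3.427 = 500.6, so N = 146.1 N.
ΣFx = 0 ⇒ f = N_wall = 146.1 N. ΣFy = 0 ⇒ N_floor = 744.6 N.
μ_min = f / N_floor = 146.1 / 744.6 = 0.196.

μ_min ≈ 0.196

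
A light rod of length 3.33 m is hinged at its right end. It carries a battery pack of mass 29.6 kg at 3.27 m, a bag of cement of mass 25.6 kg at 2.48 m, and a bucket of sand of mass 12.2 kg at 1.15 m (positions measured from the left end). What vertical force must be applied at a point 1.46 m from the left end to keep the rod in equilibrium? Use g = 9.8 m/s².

F ≈ 263 N

Sum moments about the right end (the unknown pivot reaction has zero arm there).
Battery pack: 29.6 × 9.8 = 290.1 N down at 3.27 m → arm 0.06 m, τ = 290.1 × 0.06 = 17.41 N·m counterclockwise.
Bag of cement: 25.6 × 9.8 = 250.9 N down at 2.48 m → arm 0.85 m, τ = 250.9 × 0.85 = 213.3 N·m counterclockwise.
Bucket of sand: 12.2 × 9.8 = 119.6 N down at 1.15 m → arm 2.18 m, τ = 119.6 × 2.18 = 260.7 N·m counterclockwise.
Net moment of the loads = 491.4 N·m counterclockwise.
The upward force F acts at a point 1.46 m from the left end, arm 1.87 m, giving F × 1.87 clockwise.
For rotational equilibrium, F × 1.87 = 491.4, so F = 491.4 / 1.87 = 263 N.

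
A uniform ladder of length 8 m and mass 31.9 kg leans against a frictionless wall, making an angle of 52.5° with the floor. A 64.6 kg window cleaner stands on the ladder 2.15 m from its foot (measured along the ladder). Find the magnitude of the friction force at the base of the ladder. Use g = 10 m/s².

f ≈ 256 N

About the foot of the ladder:
Ladder weight 31.9×10 = 319 N acts at 4 m along the ladder; its horizontal arm is 4·cos52.5° = 2.435 m → τ = 776.8 N·m clockwise.
Window cleaner: 64.6×10 = 646 N at 2.15 m → arm 1.309 m → τ = 845.6 N·m clockwise.
Wall normal N acts horizontally at the top; its moment arm is the height L sinθ = 8·sin52.5° = 6.347 m, counterclockwise.
For rotational equilibrium, N × 6.347 = 1622, so N = 256 N.
ΣFx = 0: friction at the foot balances the wall's push, so f = N_wall = 256 N.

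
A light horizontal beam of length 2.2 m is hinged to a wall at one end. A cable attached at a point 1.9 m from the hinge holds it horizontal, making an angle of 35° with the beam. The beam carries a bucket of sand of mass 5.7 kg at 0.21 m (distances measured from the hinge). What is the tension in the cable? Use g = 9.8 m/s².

T ≈ 10.8 N

Take moments about the hinge.
Bucket of sand: 5.7 × 9.8 = 55.86 N down at 0.21 m → arm 0.21 m, τ = 55.86 × 0.21 = 11.73 N·m clockwise.
Total clockwise load moment = 11.73 N·m.
The cable tension T acts at 1.9 m; only its component perpendicular to the beam, T sinθ, produces torque. sin 35° = 0.5736.
Setting net torque to zero: T × 1.9 × 0.5736 = 11.73 → T = 11.73 / 1.09 = 10.8 N.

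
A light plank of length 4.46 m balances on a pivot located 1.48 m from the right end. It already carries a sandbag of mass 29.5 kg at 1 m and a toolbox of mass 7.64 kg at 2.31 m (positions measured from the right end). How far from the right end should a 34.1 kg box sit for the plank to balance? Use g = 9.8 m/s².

x ≈ 1.71 m from the right end

About the pivot (at 1.48 m from the right end):
Sandbag: 29.5 × 9.8 = 289.1 N down at 1 m → arm 0.48 m, τ = 289.1 × 0.48 = 138.8 N·m clockwise.
Toolbox: 7.64 × 9.8 = 74.87 N down at 2.31 m → arm 0.83 m, τ = 74.87 × 0.83 = 62.14 N·m counterclockwise.
Net moment of existing loads = 76.66 N·m clockwise.
The box weighs 34.1 × 9.8 = 334.2 N and must supply an equal counterclockwise moment, so its lever arm about the pivot is 76.66 / 334.2 = 0.229 m.
That puts it at 1.48 + 0.229 = 1.71 m from the right end.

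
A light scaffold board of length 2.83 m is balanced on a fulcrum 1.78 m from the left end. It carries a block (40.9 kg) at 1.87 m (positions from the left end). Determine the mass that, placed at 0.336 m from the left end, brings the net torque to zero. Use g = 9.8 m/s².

Take moments about the fulcrum (at 1.78 m from the left end).
Block: 40.9 × 9.8 = 400.8 N down at 1.87 m → arm 0.09 m, τ = 400.8 × 0.09 = 36.07 N·m clockwise.
Net moment of known loads = 36.07 N·m clockwise.
An unknown mass m at 0.336 m has arm 1.444 m; its moment is m·g·1.444 counterclockwise.
Στ = 0 ⇒ m × 9.8 × 1.444 = 36.07 ⇒ m = 36.07 / (9.8 × 1.444) = 2.55 kg.

m ≈ 2.55 kg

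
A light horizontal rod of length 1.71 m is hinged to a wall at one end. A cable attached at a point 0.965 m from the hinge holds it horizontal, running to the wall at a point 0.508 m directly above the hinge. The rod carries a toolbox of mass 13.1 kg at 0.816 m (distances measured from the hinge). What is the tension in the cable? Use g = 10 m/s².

Choose the hinge as the axis so the unknown hinge reaction has zero arm there.
Toolbox: 13.1 × 10 = 131 N down at 0.816 m → arm 0.816 m, τ = 131 × 0.816 = 106.9 N·m clockwise.
Total clockwise load moment = 106.9 N·m.
The cable tension T acts at 0.965 m; only its component perpendicular to the rod, T sinθ, produces torque. sinθ = h/√(h²+d²) = 0.508/√(0.508²+0.965²) = 0.4658.
Στ = 0 ⇒ T × 0.965 × 0.4658 = 106.9 ⇒ T = 106.9 / 0.4495 = 238 N.

T ≈ 238 N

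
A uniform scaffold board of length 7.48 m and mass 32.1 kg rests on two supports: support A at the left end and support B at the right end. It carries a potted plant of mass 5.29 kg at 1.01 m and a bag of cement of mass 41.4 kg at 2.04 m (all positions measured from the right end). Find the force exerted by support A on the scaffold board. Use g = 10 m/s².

Take moments about support B.
Beam weight: 32.1 × 10 = 321 N down at 3.74 m → arm 3.74 m, τ = 321 × 3.74 = 1201 N·m counterclockwise.
Potted plant: 5.29 × 10 = 52.9 N down at 1.01 m → arm 1.01 m, τ = 52.9 × 1.01 = 53.43 N·m counterclockwise.
Bag of cement: 41.4 × 10 = 414 N down at 2.04 m → arm 2.04 m, τ = 414 × 2.04 = 844.6 N·m counterclockwise.
Net load moment about support B = 2099 N·m counterclockwise.
Reaction R at support A is upward at 7.48 m, arm 7.48 m → moment R × 7.48 clockwise.
Balancing moments: R × 7.48 = 2099, giving R = 281 N.

R_A ≈ 281 N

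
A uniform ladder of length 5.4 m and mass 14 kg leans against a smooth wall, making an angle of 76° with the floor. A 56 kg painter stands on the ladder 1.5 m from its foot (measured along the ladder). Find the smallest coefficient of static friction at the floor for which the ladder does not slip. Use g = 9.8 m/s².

Taking torques about the foot of the ladder:
Ladder weight 14×9.8 = 137.2 N acts at 2.7 m along the ladder; its horizontal arm is 2.7·cos76° = 0.6532 m → τ = 89.62 N·m clockwise.
Painter: 56×9.8 = 548.8 N at 1.5 m → arm 0.3629 m → τ = 199.2 N·m clockwise.
Wall normal N acts horizontally at the top; its moment arm is the height L sinθ = 5.4·sin76° = 5.24 m, counterclockwise.
Setting net torque to zero: N × 5.24 = 288.8 → N = 55.11 N.
ΣFx = 0 ⇒ f = N_wall = 55.11 N. ΣFy = 0 ⇒ N_floor = 686 N.
μ_min = f / N_floor = 55.11 / 686 = 0.0803.

μ_min ≈ 0.0803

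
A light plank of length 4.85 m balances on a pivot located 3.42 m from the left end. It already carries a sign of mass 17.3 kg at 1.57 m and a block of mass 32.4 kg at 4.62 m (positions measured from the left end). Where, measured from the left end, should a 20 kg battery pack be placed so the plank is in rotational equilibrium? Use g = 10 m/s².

Choose the pivot (at 3.42 m from the left end) as the axis so the support reaction has zero arm there.
Sign: 17.3 × 10 = 173 N down at 1.57 m → arm 1.85 m, τ = 173 × 1.85 = 320.1 N·m counterclockwise.
Block: 32.4 × 10 = 324 N down at 4.62 m → arm 1.2 m, τ = 324 × 1.2 = 388.8 N·m clockwise.
Net moment of existing loads = 68.7 N·m clockwise.
The battery pack weighs 20 × 10 = 200 N and must supply an equal counterclockwise moment, so its lever arm about the pivot is 68.7 / 200 = 0.344 m.
That puts it at 3.42 − 0.344 = 3.08 m from the left end.

x ≈ 3.08 m from the left end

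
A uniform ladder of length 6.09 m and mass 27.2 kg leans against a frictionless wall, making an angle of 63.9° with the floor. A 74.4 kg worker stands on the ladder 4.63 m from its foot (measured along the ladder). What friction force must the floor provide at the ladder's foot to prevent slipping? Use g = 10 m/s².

Taking torques about the foot of the ladder:
Ladder weight 27.2×10 = 272 N acts at 3.045 m along the ladder; its horizontal arm is 3.045·cos63.9° = 1.34 m → τ = 364.5 N·m clockwise.
Worker: 74.4×10 = 744 N at 4.63 m → arm 2.037 m → τ = 1516 N·m clockwise.
Wall normal N acts horizontally at the top; its moment arm is the height L sinθ = 6.09·sin63.9° = 5.469 m, counterclockwise.
Setting net torque to zero: N × 5.469 = 1880 → N = 344 N.
ΣFx = 0: friction at the foot balances the wall's push, so f = N_wall = 344 N.

f ≈ 344 N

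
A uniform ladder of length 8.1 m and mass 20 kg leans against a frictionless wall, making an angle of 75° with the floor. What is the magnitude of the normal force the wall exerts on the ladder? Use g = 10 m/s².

N_wall ≈ 26.8 N

About the foot of the ladder:
Ladder weight 20×10 = 200 N acts at 4.05 m along the ladder; its horizontal arm is 4.05·cos75° = 1.048 m → τ = 209.6 N·m clockwise.
Wall normal N acts horizontally at the top; its moment arm is the height L sinθ = 8.1·sin75° = 7.824 m, counterclockwise.
Στ = 0 ⇒ N × 7.824 = 209.6 ⇒ N = 26.8 N.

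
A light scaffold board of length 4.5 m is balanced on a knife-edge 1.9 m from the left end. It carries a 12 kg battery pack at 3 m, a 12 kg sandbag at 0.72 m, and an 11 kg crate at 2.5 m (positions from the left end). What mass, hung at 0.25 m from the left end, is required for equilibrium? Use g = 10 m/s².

About the knife-edge (at 1.9 m from the left end):
Battery pack: 12 × 10 = 120 N down at 3 m → arm 1.1 m, τ = 120 × 1.1 = 132 N·m clockwise.
Sandbag: 12 × 10 = 120 N down at 0.72 m → arm 1.18 m, τ = 120 × 1.18 = 141.6 N·m counterclockwise.
Crate: 11 × 10 = 110 N down at 2.5 m → arm 0.6 m, τ = 110 × 0.6 = 66 N·m clockwise.
Net moment of known loads = 56.4 N·m clockwise.
An unknown mass m at 0.25 m has arm 1.65 m; its moment is m·g·1.65 counterclockwise.
For rotational equilibrium, m × 10 × 1.65 = 56.4, so m = 56.4 / (10 × 1.65) = 3.42 kg.

m ≈ 3.42 kg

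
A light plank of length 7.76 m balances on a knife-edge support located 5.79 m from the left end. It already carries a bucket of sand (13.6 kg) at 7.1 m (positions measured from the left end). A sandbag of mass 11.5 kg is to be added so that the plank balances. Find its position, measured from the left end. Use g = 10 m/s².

Sum moments about the knife-edge support (at 5.79 m from the left end) (the support reaction has zero arm there).
Bucket of sand: 13.6 × 10 = 136 N down at 7.1 m → arm 1.31 m, τ = 136 × 1.31 = 178.2 N·m clockwise.
Net moment of existing loads = 178.2 N·m clockwise.
The sandbag weighs 11.5 × 10 = 115 N and must supply an equal counterclockwise moment, so its lever arm about the knife-edge support is 178.2 / 115 = 1.55 m.
That puts it at 5.79 − 1.55 = 4.24 m from the left end.

x ≈ 4.24 m from the left end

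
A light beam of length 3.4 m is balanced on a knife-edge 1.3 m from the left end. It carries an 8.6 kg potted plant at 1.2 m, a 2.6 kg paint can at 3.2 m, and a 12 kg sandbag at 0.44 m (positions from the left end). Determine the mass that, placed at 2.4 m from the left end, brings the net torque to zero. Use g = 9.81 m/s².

Sum moments about the knife-edge (at 1.3 m from the left end) (the support reaction has zero arm there).
Potted plant: 8.6 × 9.81 = 84.37 N down at 1.2 m → arm 0.1 m, τ = 84.37 × 0.1 = 8.437 N·m counterclockwise.
Paint can: 2.6 × 9.81 = 25.51 N down at 3.2 m → arm 1.9 m, τ = 25.51 × 1.9 = 48.47 N·m clockwise.
Sandbag: 12 × 9.81 = 117.7 N down at 0.44 m → arm 0.86 m, τ = 117.7 × 0.86 = 101.2 N·m counterclockwise.
Net moment of known loads = 61.17 N·m counterclockwise.
An unknown mass m at 2.4 m has arm 1.1 m; its moment is m·g·1.1 clockwise.
Setting net torque to zero: m × 9.81 × 1.1 = 61.17 → m = 61.17 / (9.81 × 1.1) = 5.67 kg.

m ≈ 5.67 kg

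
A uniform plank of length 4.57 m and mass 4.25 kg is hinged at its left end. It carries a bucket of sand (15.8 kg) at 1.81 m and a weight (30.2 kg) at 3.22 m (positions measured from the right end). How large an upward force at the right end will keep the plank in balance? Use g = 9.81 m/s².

F ≈ 202 N

About the left end:
Beam weight: 4.25 × 9.81 = 41.69 N down at 2.285 m → arm 2.285 m, τ = 41.69 × 2.285 = 95.26 N·m clockwise.
Bucket of sand: 15.8 × 9.81 = 155 N down at 1.81 m → arm 2.76 m, τ = 155 × 2.76 = 427.8 N·m clockwise.
Weight: 30.2 × 9.81 = 296.3 N down at 3.22 m → arm 1.35 m, τ = 296.3 × 1.35 = 400 N·m clockwise.
Net moment of the loads = 923.1 N·m clockwise.
The upward force F acts at the right end, arm 4.57 m, giving F × 4.57 counterclockwise.
For rotational equilibrium, F × 4.57 = 923.1, so F = 923.1 / 4.57 = 202 N.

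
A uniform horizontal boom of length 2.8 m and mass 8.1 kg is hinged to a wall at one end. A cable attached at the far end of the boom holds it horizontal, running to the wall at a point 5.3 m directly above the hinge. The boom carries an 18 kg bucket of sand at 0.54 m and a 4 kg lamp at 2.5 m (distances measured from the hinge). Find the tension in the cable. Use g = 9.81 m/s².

T ≈ 123 N

About the hinge:
Beam weight: 8.1 × 9.81 = 79.46 N down at 1.4 m → arm 1.4 m, τ = 79.46 × 1.4 = 111.2 N·m clockwise.
Bucket of sand: 18 × 9.81 = 176.6 N down at 0.54 m → arm 0.54 m, τ = 176.6 × 0.54 = 95.36 N·m clockwise.
Lamp: 4 × 9.81 = 39.24 N down at 2.5 m → arm 2.5 m, τ = 39.24 × 2.5 = 98.1 N·m clockwise.
Total clockwise load moment = 304.7 N·m.
The cable tension T acts at 2.8 m; only its component perpendicular to the boom, T sinθ, produces torque. sinθ = h/√(h²+d²) = 5.3/√(5.3²+2.8²) = 0.8842.
Setting net torque to zero: T × 2.8 × 0.8842 = 304.7 → T = 304.7 / 2.476 = 123 N.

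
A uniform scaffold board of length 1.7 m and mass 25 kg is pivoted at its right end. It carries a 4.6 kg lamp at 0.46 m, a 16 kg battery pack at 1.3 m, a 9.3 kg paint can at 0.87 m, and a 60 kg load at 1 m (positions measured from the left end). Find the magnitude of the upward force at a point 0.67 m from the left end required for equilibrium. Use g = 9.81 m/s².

F ≈ 791 N

Take moments about the right end.
Beam weight: 25 × 9.81 = 245.2 N down at 0.85 m → arm 0.85 m, τ = 245.2 × 0.85 = 208.4 N·m counterclockwise.
Lamp: 4.6 × 9.81 = 45.13 N down at 0.46 m → arm 1.24 m, τ = 45.13 × 1.24 = 55.96 N·m counterclockwise.
Battery pack: 16 × 9.81 = 157 N down at 1.3 m → arm 0.4 m, τ = 157 × 0.4 = 62.8 N·m counterclockwise.
Paint can: 9.3 × 9.81 = 91.23 N down at 0.87 m → arm 0.83 m, τ = 91.23 × 0.83 = 75.72 N·m counterclockwise.
Load: 60 × 9.81 = 588.6 N down at 1 m → arm 0.7 m, τ = 588.6 × 0.7 = 412 N·m counterclockwise.
Net moment of the loads = 814.9 N·m counterclockwise.
The upward force F acts at a point 0.67 m from the left end, arm 1.03 m, giving F × 1.03 clockwise.
Setting net torque to zero: F × 1.03 = 814.9 → F = 814.9 / 1.03 = 791 N.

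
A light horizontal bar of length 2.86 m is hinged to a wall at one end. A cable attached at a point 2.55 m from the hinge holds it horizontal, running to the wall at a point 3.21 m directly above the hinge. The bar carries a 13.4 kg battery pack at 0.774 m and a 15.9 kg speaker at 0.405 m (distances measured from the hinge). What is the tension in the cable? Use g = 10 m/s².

Sum moments about the hinge (the unknown hinge reaction has zero arm there).
Battery pack: 13.4 × 10 = 134 N down at 0.774 m → arm 0.774 m, τ = 134 × 0.774 = 103.7 N·m clockwise.
Speaker: 15.9 × 10 = 159 N down at 0.405 m → arm 0.405 m, τ = 159 × 0.405 = 64.4 N·m clockwise.
Total clockwise load moment = 168.1 N·m.
The cable tension T acts at 2.55 m; only its component perpendicular to the bar, T sinθ, produces torque. sinθ = h/√(h²+d²) = 3.21/√(3.21²+2.55²) = 0.783.
Στ = 0 ⇒ T × 2.55 × 0.783 = 168.1 ⇒ T = 168.1 / 1.997 = 84.2 N.

T ≈ 84.2 N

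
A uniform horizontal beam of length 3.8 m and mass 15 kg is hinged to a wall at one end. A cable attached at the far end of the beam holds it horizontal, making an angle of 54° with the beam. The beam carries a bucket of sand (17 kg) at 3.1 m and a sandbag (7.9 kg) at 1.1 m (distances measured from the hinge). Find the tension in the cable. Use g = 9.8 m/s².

About the hinge:
Beam weight: 15 × 9.8 = 147 N down at 1.9 m → arm 1.9 m, τ = 147 × 1.9 = 279.3 N·m clockwise.
Bucket of sand: 17 × 9.8 = 166.6 N down at 3.1 m → arm 3.1 m, τ = 166.6 × 3.1 = 516.5 N·m clockwise.
Sandbag: 7.9 × 9.8 = 77.42 N down at 1.1 m → arm 1.1 m, τ = 77.42 × 1.1 = 85.16 N·m clockwise.
Total clockwise load moment = 881 N·m.
The cable tension T acts at 3.8 m; only its component perpendicular to the beam, T sinθ, produces torque. sin 54° = 0.809.
For rotational equilibrium, T × 3.8 × 0.809 = 881, so T = 881 / 3.074 = 287 N.

T ≈ 287 N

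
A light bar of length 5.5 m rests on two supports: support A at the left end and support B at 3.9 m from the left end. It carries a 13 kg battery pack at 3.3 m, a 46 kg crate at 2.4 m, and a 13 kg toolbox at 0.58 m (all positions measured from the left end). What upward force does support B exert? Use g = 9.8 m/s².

Choose support A as the axis so its reaction then has zero moment arm.
Battery pack: 13 × 9.8 = 127.4 N down at 3.3 m → arm 3.3 m, τ = 127.4 × 3.3 = 420.4 N·m clockwise.
Crate: 46 × 9.8 = 450.8 N down at 2.4 m → arm 2.4 m, τ = 450.8 × 2.4 = 1082 N·m clockwise.
Toolbox: 13 × 9.8 = 127.4 N down at 0.58 m → arm 0.58 m, τ = 127.4 × 0.58 = 73.89 N·m clockwise.
Net load moment about support A = 1576 N·m clockwise.
Reaction R at support B is upward at 3.9 m, arm 3.9 m → moment R × 3.9 counterclockwise.
For rotational equilibrium, R × 3.9 = 1576, so R = 404 N.

R_B ≈ 404 N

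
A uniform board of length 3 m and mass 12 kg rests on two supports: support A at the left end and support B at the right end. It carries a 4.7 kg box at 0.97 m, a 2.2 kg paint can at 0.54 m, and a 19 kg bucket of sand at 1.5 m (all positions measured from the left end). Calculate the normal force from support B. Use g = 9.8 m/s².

R_B ≈ 171 N

Sum moments about support A (its reaction then has zero moment arm).
Beam weight: 12 × 9.8 = 117.6 N down at 1.5 m → arm 1.5 m, τ = 117.6 × 1.5 = 176.4 N·m clockwise.
Box: 4.7 × 9.8 = 46.06 N down at 0.97 m → arm 0.97 m, τ = 46.06 × 0.97 = 44.68 N·m clockwise.
Paint can: 2.2 × 9.8 = 21.56 N down at 0.54 m → arm 0.54 m, τ = 21.56 × 0.54 = 11.64 N·m clockwise.
Bucket of sand: 19 × 9.8 = 186.2 N down at 1.5 m → arm 1.5 m, τ = 186.2 × 1.5 = 279.3 N·m clockwise.
Net load moment about support A = 512 N·m clockwise.
Reaction R at support B is upward at 3 m, arm 3 m → moment R × 3 counterclockwise.
Balancing moments: R × 3 = 512, giving R = 171 N.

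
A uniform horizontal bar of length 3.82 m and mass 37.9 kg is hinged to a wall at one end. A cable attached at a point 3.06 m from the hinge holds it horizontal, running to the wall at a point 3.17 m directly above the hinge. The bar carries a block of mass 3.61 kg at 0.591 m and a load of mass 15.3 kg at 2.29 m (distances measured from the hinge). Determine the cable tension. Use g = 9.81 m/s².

T ≈ 488 N

Choose the hinge as the axis so the unknown hinge reaction has zero arm there.
Beam weight: 37.9 × 9.81 = 371.8 N down at 1.91 m → arm 1.91 m, τ = 371.8 × 1.91 = 710.1 N·m clockwise.
Block: 3.61 × 9.81 = 35.41 N down at 0.591 m → arm 0.591 m, τ = 35.41 × 0.591 = 20.93 N·m clockwise.
Load: 15.3 × 9.81 = 150.1 N down at 2.29 m → arm 2.29 m, τ = 150.1 × 2.29 = 343.7 N·m clockwise.
Total clockwise load moment = 1075 N·m.
The cable tension T acts at 3.06 m; only its component perpendicular to the bar, T sinθ, produces torque. sinθ = h/√(h²+d²) = 3.17/√(3.17²+3.06²) = 0.7195.
Setting net torque to zero: T × 3.06 × 0.7195 = 1075 → T = 1075 / 2.202 = 488 N.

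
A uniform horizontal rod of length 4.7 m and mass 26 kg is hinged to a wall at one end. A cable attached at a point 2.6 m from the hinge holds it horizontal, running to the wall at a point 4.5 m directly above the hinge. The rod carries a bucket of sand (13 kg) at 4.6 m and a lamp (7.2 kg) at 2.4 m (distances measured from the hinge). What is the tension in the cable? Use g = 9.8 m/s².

T ≈ 602 N

Choose the hinge as the axis so the unknown hinge reaction has zero arm there.
Beam weight: 26 × 9.8 = 254.8 N down at 2.35 m → arm 2.35 m, τ = 254.8 × 2.35 = 598.8 N·m clockwise.
Bucket of sand: 13 × 9.8 = 127.4 N down at 4.6 m → arm 4.6 m, τ = 127.4 × 4.6 = 586 N·m clockwise.
Lamp: 7.2 × 9.8 = 70.56 N down at 2.4 m → arm 2.4 m, τ = 70.56 × 2.4 = 169.3 N·m clockwise.
Total clockwise load moment = 1354 N·m.
The cable tension T acts at 2.6 m; only its component perpendicular to the rod, T sinθ, produces torque. sinθ = h/√(h²+d²) = 4.5/√(4.5²+2.6²) = 0.8659.
Στ = 0 ⇒ T × 2.6 × 0.8659 = 1354 ⇒ T = 1354 / 2.251 = 602 N.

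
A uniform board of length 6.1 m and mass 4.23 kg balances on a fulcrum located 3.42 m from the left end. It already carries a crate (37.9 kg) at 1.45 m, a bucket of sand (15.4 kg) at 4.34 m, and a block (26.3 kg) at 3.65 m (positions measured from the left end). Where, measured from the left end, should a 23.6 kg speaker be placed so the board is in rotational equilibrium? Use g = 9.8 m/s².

x ≈ 5.79 m from the left end

Take moments about the fulcrum (at 3.42 m from the left end).
Beam weight: 4.23 × 9.8 = 41.45 N down at 3.05 m → arm 0.37 m, τ = 41.45 × 0.37 = 15.34 N·m counterclockwise.
Crate: 37.9 × 9.8 = 371.4 N down at 1.45 m → arm 1.97 m, τ = 371.4 × 1.97 = 731.7 N·m counterclockwise.
Bucket of sand: 15.4 × 9.8 = 150.9 N down at 4.34 m → arm 0.92 m, τ = 150.9 × 0.92 = 138.8 N·m clockwise.
Block: 26.3 × 9.8 = 257.7 N down at 3.65 m → arm 0.23 m, τ = 257.7 × 0.23 = 59.27 N·m clockwise.
Net moment of existing loads = 549 N·m counterclockwise.
The speaker weighs 23.6 × 9.8 = 231.3 N and must supply an equal clockwise moment, so its lever arm about the fulcrum is 549 / 231.3 = 2.37 m.
That puts it at 3.42 + 2.37 = 5.79 m from the left end.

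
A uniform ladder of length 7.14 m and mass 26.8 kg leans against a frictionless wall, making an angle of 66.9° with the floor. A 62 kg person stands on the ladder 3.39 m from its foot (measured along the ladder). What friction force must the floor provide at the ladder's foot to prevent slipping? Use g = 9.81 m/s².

About the foot of the ladder:
Ladder weight 26.8×9.81 = 262.9 N acts at 3.57 m along the ladder; its horizontal arm is 3.57·cos66.9° = 1.401 m → τ = 368.3 N·m clockwise.
Person: 62×9.81 = 608.2 N at 3.39 m → arm 1.33 m → τ = 808.9 N·m clockwise.
Wall normal N acts horizontally at the top; its moment arm is the height L sinθ = 7.14·sin66.9° = 6.568 m, counterclockwise.
Balancing moments: N × 6.568 = 1177, giving N = 179 N.
ΣFx = 0: friction at the foot balances the wall's push, so f = N_wall = 179 N.

f ≈ 179 N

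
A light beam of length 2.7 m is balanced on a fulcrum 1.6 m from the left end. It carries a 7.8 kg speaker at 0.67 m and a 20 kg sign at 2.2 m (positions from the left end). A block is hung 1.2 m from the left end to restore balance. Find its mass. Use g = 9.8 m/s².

Sum moments about the fulcrum (at 1.6 m from the left end) (the support reaction has zero arm there).
Speaker: 7.8 × 9.8 = 76.44 N down at 0.67 m → arm 0.93 m, τ = 76.44 × 0.93 = 71.09 N·m counterclockwise.
Sign: 20 × 9.8 = 196 N down at 2.2 m → arm 0.6 m, τ = 196 × 0.6 = 117.6 N·m clockwise.
Net moment of known loads = 46.51 N·m clockwise.
An unknown mass m at 1.2 m has arm 0.4 m; its moment is m·g·0.4 counterclockwise.
Setting net torque to zero: m × 9.8 × 0.4 = 46.51 → m = 46.51 / (9.8 × 0.4) = 11.9 kg.

m ≈ 11.9 kg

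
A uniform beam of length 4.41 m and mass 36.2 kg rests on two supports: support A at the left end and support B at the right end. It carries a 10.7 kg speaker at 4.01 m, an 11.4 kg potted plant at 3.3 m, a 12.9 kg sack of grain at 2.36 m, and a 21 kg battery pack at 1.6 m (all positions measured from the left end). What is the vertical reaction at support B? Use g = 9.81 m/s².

R_B ≈ 499 N

Taking torques about support A:
Beam weight: 36.2 × 9.81 = 355.1 N down at 2.205 m → arm 2.205 m, τ = 355.1 × 2.205 = 783 N·m clockwise.
Speaker: 10.7 × 9.81 = 105 N down at 4.01 m → arm 4.01 m, τ = 105 × 4.01 = 421 N·m clockwise.
Potted plant: 11.4 × 9.81 = 111.8 N down at 3.3 m → arm 3.3 m, τ = 111.8 × 3.3 = 368.9 N·m clockwise.
Sack of grain: 12.9 × 9.81 = 126.5 N down at 2.36 m → arm 2.36 m, τ = 126.5 × 2.36 = 298.5 N·m clockwise.
Battery pack: 21 × 9.81 = 206 N down at 1.6 m → arm 1.6 m, τ = 206 × 1.6 = 329.6 N·m clockwise.
Net load moment about support A = 2201 N·m clockwise.
Reaction R at support B is upward at 4.41 m, arm 4.41 m → moment R × 4.41 counterclockwise.
Setting net torque to zero: R × 4.41 = 2201 → R = 499 N.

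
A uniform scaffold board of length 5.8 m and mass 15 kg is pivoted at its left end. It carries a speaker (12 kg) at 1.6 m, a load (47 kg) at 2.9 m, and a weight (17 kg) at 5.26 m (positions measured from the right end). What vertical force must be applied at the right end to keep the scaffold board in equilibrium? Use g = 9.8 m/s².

F ≈ 404 N

Sum moments about the left end (the unknown pivot reaction has zero arm there).
Beam weight: 15 × 9.8 = 147 N down at 2.9 m → arm 2.9 m, τ = 147 × 2.9 = 426.3 N·m clockwise.
Speaker: 12 × 9.8 = 117.6 N down at 1.6 m → arm 4.2 m, τ = 117.6 × 4.2 = 493.9 N·m clockwise.
Load: 47 × 9.8 = 460.6 N down at 2.9 m → arm 2.9 m, τ = 460.6 × 2.9 = 1336 N·m clockwise.
Weight: 17 × 9.8 = 166.6 N down at 5.26 m → arm 0.54 m, τ = 166.6 × 0.54 = 89.96 N·m clockwise.
Net moment of the loads = 2346 N·m clockwise.
The upward force F acts at the right end, arm 5.8 m, giving F × 5.8 counterclockwise.
Balancing moments: F × 5.8 = 2346, giving F = 2346 / 5.8 = 404 N.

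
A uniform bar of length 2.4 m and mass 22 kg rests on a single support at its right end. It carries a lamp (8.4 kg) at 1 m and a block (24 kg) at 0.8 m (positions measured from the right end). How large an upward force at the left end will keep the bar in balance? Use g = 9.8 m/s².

F ≈ 221 N

Sum moments about the right end (the unknown pivot reaction has zero arm there).
Beam weight: 22 × 9.8 = 215.6 N down at 1.2 m → arm 1.2 m, τ = 215.6 × 1.2 = 258.7 N·m counterclockwise.
Lamp: 8.4 × 9.8 = 82.32 N down at 1 m → arm 1 m, τ = 82.32 × 1 = 82.32 N·m counterclockwise.
Block: 24 × 9.8 = 235.2 N down at 0.8 m → arm 0.8 m, τ = 235.2 × 0.8 = 188.2 N·m counterclockwise.
Net moment of the loads = 529.2 N·m counterclockwise.
The upward force F acts at the left end, arm 2.4 m, giving F × 2.4 clockwise.
Στ = 0 ⇒ F × 2.4 = 529.2 ⇒ F = 529.2 / 2.4 = 221 N.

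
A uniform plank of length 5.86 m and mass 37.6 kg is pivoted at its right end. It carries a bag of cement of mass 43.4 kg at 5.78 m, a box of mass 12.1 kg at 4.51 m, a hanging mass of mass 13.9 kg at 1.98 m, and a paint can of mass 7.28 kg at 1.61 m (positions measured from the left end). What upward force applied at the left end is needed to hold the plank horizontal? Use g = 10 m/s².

Taking torques about the right end:
Beam weight: 37.6 × 10 = 376 N down at 2.93 m → arm 2.93 m, τ = 376 × 2.93 = 1102 N·m counterclockwise.
Bag of cement: 43.4 × 10 = 434 N down at 5.78 m → arm 0.08 m, τ = 434 × 0.08 = 34.72 N·m counterclockwise.
Box: 12.1 × 10 = 121 N down at 4.51 m → arm 1.35 m, τ = 121 × 1.35 = 163.4 N·m counterclockwise.
Hanging mass: 13.9 × 10 = 139 N down at 1.98 m → arm 3.88 m, τ = 139 × 3.88 = 539.3 N·m counterclockwise.
Paint can: 7.28 × 10 = 72.8 N down at 1.61 m → arm 4.25 m, τ = 72.8 × 4.25 = 309.4 N·m counterclockwise.
Net moment of the loads = 2149 N·m counterclockwise.
The upward force F acts at the left end, arm 5.86 m, giving F × 5.86 clockwise.
Balancing moments: F × 5.86 = 2149, giving F = 2149 / 5.86 = 367 N.

F ≈ 367 N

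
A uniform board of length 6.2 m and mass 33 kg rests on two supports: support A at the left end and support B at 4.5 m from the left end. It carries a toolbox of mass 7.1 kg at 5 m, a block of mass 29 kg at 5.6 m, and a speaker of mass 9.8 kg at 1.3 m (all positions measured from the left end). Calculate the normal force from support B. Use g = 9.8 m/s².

Taking torques about support A:
Beam weight: 33 × 9.8 = 323.4 N down at 3.1 m → arm 3.1 m, τ = 323.4 × 3.1 = 1003 N·m clockwise.
Toolbox: 7.1 × 9.8 = 69.58 N down at 5 m → arm 5 m, τ = 69.58 × 5 = 347.9 N·m clockwise.
Block: 29 × 9.8 = 284.2 N down at 5.6 m → arm 5.6 m, τ = 284.2 × 5.6 = 1592 N·m clockwise.
Speaker: 9.8 × 9.8 = 96.04 N down at 1.3 m → arm 1.3 m, τ = 96.04 × 1.3 = 124.9 N·m clockwise.
Net load moment about support A = 3068 N·m clockwise.
Reaction R at support B is upward at 4.5 m, arm 4.5 m → moment R × 4.5 counterclockwise.
Balancing moments: R × 4.5 = 3068, giving R = 682 N.

R_B ≈ 682 N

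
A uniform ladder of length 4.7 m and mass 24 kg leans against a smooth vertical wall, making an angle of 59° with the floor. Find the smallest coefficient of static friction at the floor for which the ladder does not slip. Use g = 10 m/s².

Choose the foot of the ladder as the axis so the floor normal and friction both act there and drop out.
Ladder weight 24×10 = 240 N acts at 2.35 m along the ladder; its horizontal arm is 2.35·cos59° = 1.21 m → τ = 290.4 N·m clockwise.
Wall normal N acts horizontally at the top; its moment arm is the height L sinθ = 4.7·sin59° = 4.029 m, counterclockwise.
Setting net torque to zero: N × 4.029 = 290.4 → N = 72.08 N.
ΣFx = 0 ⇒ f = N_wall = 72.08 N. ΣFy = 0 ⇒ N_floor = 240 N.
μ_min = f / N_floor = 72.08 / 240 = 0.3.

μ_min ≈ 0.3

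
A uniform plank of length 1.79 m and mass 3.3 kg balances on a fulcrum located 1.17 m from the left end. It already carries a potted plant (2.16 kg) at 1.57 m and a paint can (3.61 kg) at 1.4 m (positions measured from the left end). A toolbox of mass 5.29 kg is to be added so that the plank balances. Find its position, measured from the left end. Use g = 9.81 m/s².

About the fulcrum (at 1.17 m from the left end):
Beam weight: 3.3 × 9.81 = 32.37 N down at 0.895 m → arm 0.275 m, τ = 32.37 × 0.275 = 8.902 N·m counterclockwise.
Potted plant: 2.16 × 9.81 = 21.19 N down at 1.57 m → arm 0.4 m, τ = 21.19 × 0.4 = 8.476 N·m clockwise.
Paint can: 3.61 × 9.81 = 35.41 N down at 1.4 m → arm 0.23 m, τ = 35.41 × 0.23 = 8.144 N·m clockwise.
Net moment of existing loads = 7.718 N·m clockwise.
The toolbox weighs 5.29 × 9.81 = 51.89 N and must supply an equal counterclockwise moment, so its lever arm about the fulcrum is 7.718 / 51.89 = 0.149 m.
That puts it at 1.17 − 0.149 = 1.02 m from the left end.

x ≈ 1.02 m from the left end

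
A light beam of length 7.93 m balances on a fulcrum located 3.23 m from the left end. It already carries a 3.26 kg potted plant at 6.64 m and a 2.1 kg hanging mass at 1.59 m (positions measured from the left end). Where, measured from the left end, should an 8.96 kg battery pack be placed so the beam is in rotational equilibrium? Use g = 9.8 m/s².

Choose the fulcrum (at 3.23 m from the left end) as the axis so the support reaction has zero arm there.
Potted plant: 3.26 × 9.8 = 31.95 N down at 6.64 m → arm 3.41 m, τ = 31.95 × 3.41 = 108.9 N·m clockwise.
Hanging mass: 2.1 × 9.8 = 20.58 N down at 1.59 m → arm 1.64 m, τ = 20.58 × 1.64 = 33.75 N·m counterclockwise.
Net moment of existing loads = 75.15 N·m clockwise.
The battery pack weighs 8.96 × 9.8 = 87.81 N and must supply an equal counterclockwise moment, so its lever arm about the fulcrum is 75.15 / 87.81 = 0.856 m.
That puts it at 3.23 − 0.856 = 2.37 m from the left end.

x ≈ 2.37 m from the left end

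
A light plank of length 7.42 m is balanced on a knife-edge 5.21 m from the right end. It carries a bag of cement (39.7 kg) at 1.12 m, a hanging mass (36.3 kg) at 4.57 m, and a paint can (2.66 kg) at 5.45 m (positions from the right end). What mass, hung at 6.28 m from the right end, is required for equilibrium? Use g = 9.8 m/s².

Sum moments about the knife-edge (at 5.21 m from the right end) (the support reaction has zero arm there).
Bag of cement: 39.7 × 9.8 = 389.1 N down at 1.12 m → arm 4.09 m, τ = 389.1 × 4.09 = 1591 N·m clockwise.
Hanging mass: 36.3 × 9.8 = 355.7 N down at 4.57 m → arm 0.64 m, τ = 355.7 × 0.64 = 227.6 N·m clockwise.
Paint can: 2.66 × 9.8 = 26.07 N down at 5.45 m → arm 0.24 m, τ = 26.07 × 0.24 = 6.257 N·m counterclockwise.
Net moment of known loads = 1812 N·m clockwise.
An unknown mass m at 6.28 m has arm 1.07 m; its moment is m·g·1.07 counterclockwise.
Balancing moments: m × 9.8 × 1.07 = 1812, giving m = 1812 / (9.8 × 1.07) = 173 kg.

m ≈ 173 kg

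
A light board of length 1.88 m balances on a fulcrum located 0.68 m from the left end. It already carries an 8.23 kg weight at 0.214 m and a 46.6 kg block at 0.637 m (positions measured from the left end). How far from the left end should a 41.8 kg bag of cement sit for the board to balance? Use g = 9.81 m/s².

Choose the fulcrum (at 0.68 m from the left end) as the axis so the support reaction has zero arm there.
Weight: 8.23 × 9.81 = 80.74 N down at 0.214 m → arm 0.466 m, τ = 80.74 × 0.466 = 37.62 N·m counterclockwise.
Block: 46.6 × 9.81 = 457.1 N down at 0.637 m → arm 0.043 m, τ = 457.1 × 0.043 = 19.66 N·m counterclockwise.
Net moment of existing loads = 57.28 N·m counterclockwise.
The bag of cement weighs 41.8 × 9.81 = 410.1 N and must supply an equal clockwise moment, so its lever arm about the fulcrum is 57.28 / 410.1 = 0.14 m.
That puts it at 0.68 + 0.14 = 0.82 m from the left end.

x ≈ 0.82 m from the left end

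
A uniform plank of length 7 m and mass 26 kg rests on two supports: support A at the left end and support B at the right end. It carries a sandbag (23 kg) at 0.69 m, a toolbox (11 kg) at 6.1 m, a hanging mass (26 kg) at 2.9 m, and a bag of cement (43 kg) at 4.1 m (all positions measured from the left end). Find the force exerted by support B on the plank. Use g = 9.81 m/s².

About support A:
Beam weight: 26 × 9.81 = 255.1 N down at 3.5 m → arm 3.5 m, τ = 255.1 × 3.5 = 892.9 N·m clockwise.
Sandbag: 23 × 9.81 = 225.6 N down at 0.69 m → arm 0.69 m, τ = 225.6 × 0.69 = 155.7 N·m clockwise.
Toolbox: 11 × 9.81 = 107.9 N down at 6.1 m → arm 6.1 m, τ = 107.9 × 6.1 = 658.2 N·m clockwise.
Hanging mass: 26 × 9.81 = 255.1 N down at 2.9 m → arm 2.9 m, τ = 255.1 × 2.9 = 739.8 N·m clockwise.
Bag of cement: 43 × 9.81 = 421.8 N down at 4.1 m → arm 4.1 m, τ = 421.8 × 4.1 = 1729 N·m clockwise.
Net load moment about support A = 4176 N·m clockwise.
Reaction R at support B is upward at 7 m, arm 7 m → moment R × 7 counterclockwise.
For rotational equilibrium, R × 7 = 4176, so R = 597 N.

R_B ≈ 597 N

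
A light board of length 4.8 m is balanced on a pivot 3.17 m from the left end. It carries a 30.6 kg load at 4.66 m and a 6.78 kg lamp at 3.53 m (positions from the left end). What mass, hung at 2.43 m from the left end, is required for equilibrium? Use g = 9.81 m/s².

m ≈ 64.9 kg

Taking torques about the pivot (at 3.17 m from the left end):
Load: 30.6 × 9.81 = 300.2 N down at 4.66 m → arm 1.49 m, τ = 300.2 × 1.49 = 447.3 N·m clockwise.
Lamp: 6.78 × 9.81 = 66.51 N down at 3.53 m → arm 0.36 m, τ = 66.51 × 0.36 = 23.94 N·m clockwise.
Net moment of known loads = 471.2 N·m clockwise.
An unknown mass m at 2.43 m has arm 0.74 m; its moment is m·g·0.74 counterclockwise.
Στ = 0 ⇒ m × 9.81 × 0.74 = 471.2 ⇒ m = 471.2 / (9.81 × 0.74) = 64.9 kg.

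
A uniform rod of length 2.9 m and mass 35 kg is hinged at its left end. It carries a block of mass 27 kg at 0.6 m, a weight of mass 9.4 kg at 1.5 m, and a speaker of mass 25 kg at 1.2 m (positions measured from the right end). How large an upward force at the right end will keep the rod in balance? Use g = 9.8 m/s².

Choose the left end as the axis so the unknown pivot reaction has zero arm there.
Beam weight: 35 × 9.8 = 343 N down at 1.45 m → arm 1.45 m, τ = 343 × 1.45 = 497.3 N·m clockwise.
Block: 27 × 9.8 = 264.6 N down at 0.6 m → arm 2.3 m, τ = 264.6 × 2.3 = 608.6 N·m clockwise.
Weight: 9.4 × 9.8 = 92.12 N down at 1.5 m → arm 1.4 m, τ = 92.12 × 1.4 = 129 N·m clockwise.
Speaker: 25 × 9.8 = 245 N down at 1.2 m → arm 1.7 m, τ = 245 × 1.7 = 416.5 N·m clockwise.
Net moment of the loads = 1651 N·m clockwise.
The upward force F acts at the right end, arm 2.9 m, giving F × 2.9 counterclockwise.
Στ = 0 ⇒ F × 2.9 = 1651 ⇒ F = 1651 / 2.9 = 569 N.

F ≈ 569 N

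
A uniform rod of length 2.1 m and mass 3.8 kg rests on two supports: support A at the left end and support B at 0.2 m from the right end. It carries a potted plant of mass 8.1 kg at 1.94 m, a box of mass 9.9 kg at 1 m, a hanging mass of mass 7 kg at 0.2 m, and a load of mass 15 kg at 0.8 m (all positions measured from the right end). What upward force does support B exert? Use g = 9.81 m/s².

Take moments about support A.
Beam weight: 3.8 × 9.81 = 37.28 N down at 1.05 m → arm 1.05 m, τ = 37.28 × 1.05 = 39.14 N·m clockwise.
Potted plant: 8.1 × 9.81 = 79.46 N down at 1.94 m → arm 0.16 m, τ = 79.46 × 0.16 = 12.71 N·m clockwise.
Box: 9.9 × 9.81 = 97.12 N down at 1 m → arm 1.1 m, τ = 97.12 × 1.1 = 106.8 N·m clockwise.
Hanging mass: 7 × 9.81 = 68.67 N down at 0.2 m → arm 1.9 m, τ = 68.67 × 1.9 = 130.5 N·m clockwise.
Load: 15 × 9.81 = 147.2 N down at 0.8 m → arm 1.3 m, τ = 147.2 × 1.3 = 191.4 N·m clockwise.
Net load moment about support A = 480.5 N·m clockwise.
Reaction R at support B is upward at 0.2 m, arm 1.9 m → moment R × 1.9 counterclockwise.
Setting net torque to zero: R × 1.9 = 480.5 → R = 253 N.

R_B ≈ 253 N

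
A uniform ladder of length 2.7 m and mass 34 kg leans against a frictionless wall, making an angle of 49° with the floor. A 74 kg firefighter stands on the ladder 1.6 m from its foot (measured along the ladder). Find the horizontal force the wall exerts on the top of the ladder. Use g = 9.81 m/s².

N_wall ≈ 519 N

Taking torques about the foot of the ladder:
Ladder weight 34×9.81 = 333.5 N acts at 1.35 m along the ladder; its horizontal arm is 1.35·cos49° = 0.8857 m → τ = 295.4 N·m clockwise.
Firefighter: 74×9.81 = 725.9 N at 1.6 m → arm 1.05 m → τ = 762.2 N·m clockwise.
Wall normal N acts horizontally at the top; its moment arm is the height L sinθ = 2.7·sin49° = 2.038 m, counterclockwise.
Στ = 0 ⇒ N × 2.038 = 1058 ⇒ N = 519 N.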